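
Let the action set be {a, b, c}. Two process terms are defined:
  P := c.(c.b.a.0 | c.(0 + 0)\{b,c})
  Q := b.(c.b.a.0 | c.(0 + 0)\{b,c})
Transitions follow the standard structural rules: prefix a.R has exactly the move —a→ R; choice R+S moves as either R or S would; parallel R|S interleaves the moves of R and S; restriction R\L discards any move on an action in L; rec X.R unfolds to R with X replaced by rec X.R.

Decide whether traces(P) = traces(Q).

P's transition system — 9 states:
  m0 = c.(c.b.a.0 | c.(0 + 0)\{b,c}) | -c-> m1
  m1 = c.b.a.0 | c.(0 + 0)\{b,c} | -c-> m2, -c-> m3
  m2 = b.a.0 | c.(0 + 0)\{b,c} | -b-> m4, -c-> m5
  m3 = c.b.a.0 | (0 + 0)\{b,c} | -c-> m5
  m4 = a.0 | c.(0 + 0)\{b,c} | -a-> m6, -c-> m7
  m5 = b.a.0 | (0 + 0)\{b,c} | -b-> m7
  m6 = 0 | c.(0 + 0)\{b,c} | -c-> m8
  m7 = a.0 | (0 + 0)\{b,c} | -a-> m8
  m8 = 0 | (0 + 0)\{b,c} | ∅
Q's transition system — 9 states:
  n0 = b.(c.b.a.0 | c.(0 + 0)\{b,c}) | -b-> n1
  n1 = c.b.a.0 | c.(0 + 0)\{b,c} | -c-> n2, -c-> n3
  n2 = b.a.0 | c.(0 + 0)\{b,c} | -b-> n4, -c-> n5
  n3 = c.b.a.0 | (0 + 0)\{b,c} | -c-> n5
  n4 = a.0 | c.(0 + 0)\{b,c} | -a-> n6, -c-> n7
  n5 = b.a.0 | (0 + 0)\{b,c} | -b-> n7
  n6 = 0 | c.(0 + 0)\{b,c} | -c-> n8
  n7 = a.0 | (0 + 0)\{b,c} | -a-> n8
  n8 = 0 | (0 + 0)\{b,c} | ∅
Run σ = ⟨c⟩ on P: start {m0}
  after c @ step 1: {m1}
  — P admits the full trace.
Run σ = ⟨c⟩ on Q: start {n0}
  after c @ step 1: no successor for Q

traces(P) ≠ traces(Q) — witness ⟨c⟩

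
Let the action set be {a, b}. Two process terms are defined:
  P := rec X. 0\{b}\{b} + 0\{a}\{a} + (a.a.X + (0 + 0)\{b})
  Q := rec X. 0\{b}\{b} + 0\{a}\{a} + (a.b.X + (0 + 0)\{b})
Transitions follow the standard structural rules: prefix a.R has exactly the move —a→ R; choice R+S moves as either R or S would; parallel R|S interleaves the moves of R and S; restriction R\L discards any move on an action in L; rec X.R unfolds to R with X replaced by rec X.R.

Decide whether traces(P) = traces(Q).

Reachable graph of P (2 states):
  p0 = rec X. 0\{b}\{b} + 0\{a}\{a} + (a.a.X + (0 + 0)\{b}) :: -a-> p1
  p1 = a.(rec X. 0\{b}\{b} + 0\{a}\{a} + (a.a.X + (0 + 0)\{b})) :: -a-> p0
Reachable graph of Q (2 states):
  q0 = rec X. 0\{b}\{b} + 0\{a}\{a} + (a.b.X + (0 + 0)\{b}) :: -a-> q1
  q1 = b.(rec X. 0\{b}\{b} + 0\{a}\{a} + (a.b.X + (0 + 0)\{b})) :: -b-> q0
Executing aa from P (initial set {p0}):
  [1] a ⇒ {p1}
  [2] a ⇒ {p0}
  — P admits the full trace.
Executing aa from Q (initial set {q0}):
  [1] a ⇒ {q1}
  [2] a ⇒ ∅ (Q stuck)

trace-distinct — witness ⟨aa⟩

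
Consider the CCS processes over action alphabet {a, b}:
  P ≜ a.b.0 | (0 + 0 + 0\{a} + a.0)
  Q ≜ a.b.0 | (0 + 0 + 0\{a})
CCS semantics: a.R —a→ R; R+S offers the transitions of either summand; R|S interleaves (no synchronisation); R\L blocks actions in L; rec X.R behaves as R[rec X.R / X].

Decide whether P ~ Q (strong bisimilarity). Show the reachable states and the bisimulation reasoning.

NO

LTS(P): 6 reachable states
  p0 = a.b.0 | (0 + 0 + 0\{a} + a.0) | ··a··> p1, ··a··> p2
  p1 = a.b.0 | 0 | ··a··> p3
  p2 = b.0 | (0 + 0 + 0\{a} + a.0) | ··a··> p3, ··b··> p4
  p3 = b.0 | 0 | ··b··> p5
  p4 = 0 | (0 + 0 + 0\{a} + a.0) | ··a··> p5
  p5 = 0 | 0 | ∅
LTS(Q): 3 reachable states
  q0 = a.b.0 | (0 + 0 + 0\{a}) | ··a··> q1
  q1 = b.0 | (0 + 0 + 0\{a}) | ··b··> q2
  q2 = 0 | (0 + 0 + 0\{a}) | ∅
Bisimilarity quotient blocks:
  B0 = {p0}
  B1 = {p1, q0}
  B2 = {p3, q1}
  B3 = {p5, q2}
  B4 = {p2}
  B5 = {p4}
p0 ∈ B0, q0 ∈ B1 → different blocks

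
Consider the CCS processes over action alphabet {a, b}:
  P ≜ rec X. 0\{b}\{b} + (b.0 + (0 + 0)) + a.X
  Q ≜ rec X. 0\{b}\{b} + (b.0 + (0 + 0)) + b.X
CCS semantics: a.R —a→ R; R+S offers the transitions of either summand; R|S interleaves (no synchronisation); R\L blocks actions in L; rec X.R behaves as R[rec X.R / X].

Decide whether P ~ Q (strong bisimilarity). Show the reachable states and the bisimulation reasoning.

P's transition system — 2 states:
  u0 = rec X. 0\{b}\{b} + (b.0 + (0 + 0)) + a.X → —a→ u0, —b→ u1
  u1 = 0 → deadlocked
Q's transition system — 2 states:
  v0 = rec X. 0\{b}\{b} + (b.0 + (0 + 0)) + b.X → —b→ v0, —b→ v1
  v1 = 0 → deadlocked
Bisimilarity quotient blocks:
  B0 = {u0}
  B1 = {u1, v1}
  B2 = {v0}
u0 ∈ B0, v0 ∈ B2 → different blocks

not bisimilar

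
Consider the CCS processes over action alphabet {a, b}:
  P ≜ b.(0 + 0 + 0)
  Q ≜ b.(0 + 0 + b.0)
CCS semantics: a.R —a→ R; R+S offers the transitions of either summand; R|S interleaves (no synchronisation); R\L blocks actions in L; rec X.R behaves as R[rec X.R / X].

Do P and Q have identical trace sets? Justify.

LTS(P): 2 reachable states
  u0 = b.(0 + 0 + 0) has moves -b-> u1
  u1 = 0 + 0 + 0 has moves ∅
LTS(Q): 3 reachable states
  v0 = b.(0 + 0 + b.0) has moves -b-> v1
  v1 = 0 + 0 + b.0 has moves -b-> v2
  v2 = 0 has moves ∅
Run σ = ⟨bb⟩ on Q: start {v0}
  step 1 (b): {v1}
  step 2 (b): {v2}
  — Q admits the full trace.
Run σ = ⟨bb⟩ on P: start {u0}
  step 1 (b): {u1}
  step 2 (b): ∅ (P stuck)

trace-distinct — witness ⟨bb⟩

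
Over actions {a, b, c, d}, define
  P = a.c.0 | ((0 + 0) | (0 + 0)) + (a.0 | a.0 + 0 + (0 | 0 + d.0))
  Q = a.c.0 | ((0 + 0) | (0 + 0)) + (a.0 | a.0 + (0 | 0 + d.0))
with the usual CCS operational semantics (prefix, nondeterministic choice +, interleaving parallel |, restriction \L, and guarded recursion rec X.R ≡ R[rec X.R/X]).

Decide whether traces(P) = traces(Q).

P's transition system — 7 states:
  u0 = a.c.0 | ((0 + 0) | (0 + 0)) + (a.0 | a.0 + 0 + (0 | 0 + d.0)) :: ··a··> u1, ··a··> u2, ··a··> u3, ··d··> u4
  u1 = 0 | a.0 :: ··a··> u5
  u2 = a.0 | 0 :: ··a··> u5
  u3 = c.0 | ((0 + 0) | (0 + 0)) :: ··c··> u6
  u4 = 0 :: deadlocked
  u5 = 0 | 0 :: deadlocked
  u6 = 0 | ((0 + 0) | (0 + 0)) :: deadlocked
Q's transition system — 7 states:
  v0 = a.c.0 | ((0 + 0) | (0 + 0)) + (a.0 | a.0 + (0 | 0 + d.0)) :: ··a··> v1, ··a··> v2, ··a··> v3, ··d··> v4
  v1 = 0 | a.0 :: ··a··> v5
  v2 = a.0 | 0 :: ··a··> v5
  v3 = c.0 | ((0 + 0) | (0 + 0)) :: ··c··> v6
  v4 = 0 :: deadlocked
  v5 = 0 | 0 :: deadlocked
  v6 = 0 | ((0 + 0) | (0 + 0)) :: deadlocked
Coarsest stable partition (strong bisimilarity classes):
  B0 = {u0, v0}
  B1 = {u4, u5, u6, v4, v5, v6}
  B2 = {u1, u2, v1, v2}
  B3 = {u3, v3}
u0 ∈ B0, v0 ∈ B0 → same block
Bisimilar ⇒ trace-equivalent.

trace-equivalent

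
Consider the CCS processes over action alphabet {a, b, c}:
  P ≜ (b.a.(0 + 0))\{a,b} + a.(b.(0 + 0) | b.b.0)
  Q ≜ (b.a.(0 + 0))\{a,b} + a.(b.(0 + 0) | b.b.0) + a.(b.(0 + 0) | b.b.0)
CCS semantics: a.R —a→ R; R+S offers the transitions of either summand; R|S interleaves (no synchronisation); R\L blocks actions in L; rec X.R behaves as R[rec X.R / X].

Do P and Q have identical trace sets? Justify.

trace-equivalent

P's transition system — 7 states:
  m0 = (b.a.(0 + 0))\{a,b} + a.(b.(0 + 0) | b.b.0) → --a--▸ m1
  m1 = b.(0 + 0) | b.b.0 → --b--▸ m2, --b--▸ m3
  m2 = (0 + 0) | b.b.0 → --b--▸ m4
  m3 = b.(0 + 0) | b.0 → --b--▸ m4, --b--▸ m5
  m4 = (0 + 0) | b.0 → --b--▸ m6
  m5 = b.(0 + 0) | 0 → --b--▸ m6
  m6 = (0 + 0) | 0 → ·
Q's transition system — 7 states:
  n0 = (b.a.(0 + 0))\{a,b} + a.(b.(0 + 0) | b.b.0) + a.(b.(0 + 0) | b.b.0) → --a--▸ n1
  n1 = b.(0 + 0) | b.b.0 → --b--▸ n2, --b--▸ n3
  n2 = (0 + 0) | b.b.0 → --b--▸ n4
  n3 = b.(0 + 0) | b.0 → --b--▸ n4, --b--▸ n5
  n4 = (0 + 0) | b.0 → --b--▸ n6
  n5 = b.(0 + 0) | 0 → --b--▸ n6
  n6 = (0 + 0) | 0 → ·
Coarsest stable partition (strong bisimilarity classes):
  B0 = {m0, n0}
  B1 = {m1, n1}
  B2 = {m2, m3, n2, n3}
  B3 = {m4, m5, n4, n5}
  B4 = {m6, n6}
m0 ∈ B0, n0 ∈ B0 → same block
Bisimilar ⇒ trace-equivalent.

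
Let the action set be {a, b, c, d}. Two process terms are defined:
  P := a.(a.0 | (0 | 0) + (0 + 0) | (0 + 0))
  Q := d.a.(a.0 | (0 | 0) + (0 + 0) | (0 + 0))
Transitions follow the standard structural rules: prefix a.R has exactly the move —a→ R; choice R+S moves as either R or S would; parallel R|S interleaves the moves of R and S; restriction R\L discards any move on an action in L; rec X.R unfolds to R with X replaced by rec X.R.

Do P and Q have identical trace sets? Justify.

trace-distinct — witness ⟨a⟩

Reachable graph of P (3 states):
  m0 = a.(a.0 | (0 | 0) + (0 + 0) | (0 + 0)) :: -a-> m1
  m1 = a.0 | (0 | 0) + (0 + 0) | (0 + 0) :: -a-> m2
  m2 = 0 | (0 | 0) :: (no moves)
Reachable graph of Q (4 states):
  n0 = d.a.(a.0 | (0 | 0) + (0 + 0) | (0 + 0)) :: -d-> n1
  n1 = a.(a.0 | (0 | 0) + (0 + 0) | (0 + 0)) :: -a-> n2
  n2 = a.0 | (0 | 0) + (0 + 0) | (0 + 0) :: -a-> n3
  n3 = 0 | (0 | 0) :: (no moves)
Executing a from P (initial set {m0}):
  after a @ step 1: {m1}
  ✓ P
Executing a from Q (initial set {n0}):
  after a @ step 1: no successor for Q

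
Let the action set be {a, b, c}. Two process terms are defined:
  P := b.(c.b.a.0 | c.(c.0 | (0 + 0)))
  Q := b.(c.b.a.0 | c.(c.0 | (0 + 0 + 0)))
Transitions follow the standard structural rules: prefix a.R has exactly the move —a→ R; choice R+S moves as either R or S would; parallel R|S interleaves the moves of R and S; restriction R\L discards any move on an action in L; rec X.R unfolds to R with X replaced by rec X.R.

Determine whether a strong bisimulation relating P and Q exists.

YES

LTS(P): 13 reachable states
  s0 = b.(c.b.a.0 | c.(c.0 | (0 + 0))) :: ··b··> s1
  s1 = c.b.a.0 | c.(c.0 | (0 + 0)) :: ··c··> s2, ··c··> s3
  s2 = b.a.0 | c.(c.0 | (0 + 0)) :: ··b··> s4, ··c··> s5
  s3 = c.b.a.0 | (c.0 | (0 + 0)) :: ··c··> s5, ··c··> s6
  s4 = a.0 | c.(c.0 | (0 + 0)) :: ··a··> s7, ··c··> s8
  s5 = b.a.0 | (c.0 | (0 + 0)) :: ··b··> s8, ··c··> s9
  s6 = c.b.a.0 | (0 | (0 + 0)) :: ··c··> s9
  s7 = 0 | c.(c.0 | (0 + 0)) :: ··c··> s10
  s8 = a.0 | (c.0 | (0 + 0)) :: ··a··> s10, ··c··> s11
  s9 = b.a.0 | (0 | (0 + 0)) :: ··b··> s11
  s10 = 0 | (c.0 | (0 + 0)) :: ··c··> s12
  s11 = a.0 | (0 | (0 + 0)) :: ··a··> s12
  s12 = 0 | (0 | (0 + 0)) :: ·
LTS(Q): 13 reachable states
  t0 = b.(c.b.a.0 | c.(c.0 | (0 + 0 + 0))) :: ··b··> t1
  t1 = c.b.a.0 | c.(c.0 | (0 + 0 + 0)) :: ··c··> t2, ··c··> t3
  t2 = b.a.0 | c.(c.0 | (0 + 0 + 0)) :: ··b··> t4, ··c··> t5
  t3 = c.b.a.0 | (c.0 | (0 + 0 + 0)) :: ··c··> t5, ··c··> t6
  t4 = a.0 | c.(c.0 | (0 + 0 + 0)) :: ··a··> t7, ··c··> t8
  t5 = b.a.0 | (c.0 | (0 + 0 + 0)) :: ··b··> t8, ··c··> t9
  t6 = c.b.a.0 | (0 | (0 + 0 + 0)) :: ··c··> t9
  t7 = 0 | c.(c.0 | (0 + 0 + 0)) :: ··c··> t10
  t8 = a.0 | (c.0 | (0 + 0 + 0)) :: ··a··> t10, ··c··> t11
  t9 = b.a.0 | (0 | (0 + 0 + 0)) :: ··b··> t11
  t10 = 0 | (c.0 | (0 + 0 + 0)) :: ··c··> t12
  t11 = a.0 | (0 | (0 + 0 + 0)) :: ··a··> t12
  t12 = 0 | (0 | (0 + 0 + 0)) :: ·
Coarsest stable partition (strong bisimilarity classes):
  B0 = {s0, t0}
  B1 = {s1, t1}
  B2 = {s3, t3}
  B3 = {s5, t5}
  B4 = {s9, t9}
  B5 = {s11, t11}
  B6 = {s12, t12}
  B7 = {s8, t8}
  B8 = {s10, t10}
  B9 = {s6, t6}
  B10 = {s2, t2}
  B11 = {s4, t4}
  B12 = {s7, t7}
s0 ∈ B0, t0 ∈ B0 → same block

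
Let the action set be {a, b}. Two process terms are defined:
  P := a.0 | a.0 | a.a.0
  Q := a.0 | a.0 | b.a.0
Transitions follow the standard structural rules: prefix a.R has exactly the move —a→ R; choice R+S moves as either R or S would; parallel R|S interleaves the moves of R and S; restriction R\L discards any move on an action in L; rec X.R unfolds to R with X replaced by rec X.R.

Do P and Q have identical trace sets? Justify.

LTS(P): 12 reachable states
  u0 = a.0 | a.0 | a.a.0 ⊢ ··a··> u1, ··a··> u2, ··a··> u3
  u1 = 0 | a.0 | a.a.0 ⊢ ··a··> u4, ··a··> u5
  u2 = a.0 | 0 | a.a.0 ⊢ ··a··> u4, ··a··> u6
  u3 = a.0 | a.0 | a.0 ⊢ ··a··> u5, ··a··> u6, ··a··> u7
  u4 = 0 | 0 | a.a.0 ⊢ ··a··> u8
  u5 = 0 | a.0 | a.0 ⊢ ··a··> u8, ··a··> u9
  u6 = a.0 | 0 | a.0 ⊢ ··a··> u10, ··a··> u8
  u7 = a.0 | a.0 | 0 ⊢ ··a··> u10, ··a··> u9
  u8 = 0 | 0 | a.0 ⊢ ··a··> u11
  u9 = 0 | a.0 | 0 ⊢ ··a··> u11
  u10 = a.0 | 0 | 0 ⊢ ··a··> u11
  u11 = 0 | 0 | 0 ⊢ ∅
LTS(Q): 12 reachable states
  v0 = a.0 | a.0 | b.a.0 ⊢ ··a··> v1, ··a··> v2, ··b··> v3
  v1 = 0 | a.0 | b.a.0 ⊢ ··a··> v4, ··b··> v5
  v2 = a.0 | 0 | b.a.0 ⊢ ··a··> v4, ··b··> v6
  v3 = a.0 | a.0 | a.0 ⊢ ··a··> v5, ··a··> v6, ··a··> v7
  v4 = 0 | 0 | b.a.0 ⊢ ··b··> v8
  v5 = 0 | a.0 | a.0 ⊢ ··a··> v8, ··a··> v9
  v6 = a.0 | 0 | a.0 ⊢ ··a··> v10, ··a··> v8
  v7 = a.0 | a.0 | 0 ⊢ ··a··> v10, ··a··> v9
  v8 = 0 | 0 | a.0 ⊢ ··a··> v11
  v9 = 0 | a.0 | 0 ⊢ ··a··> v11
  v10 = a.0 | 0 | 0 ⊢ ··a··> v11
  v11 = 0 | 0 | 0 ⊢ ∅
Executing aaa from P (initial set {u0}):
  after a @ step 1: {u1, u2, u3}
  after a @ step 2: {u4, u5, u6, u7}
  after a @ step 3: {u10, u8, u9}
  P completes σ.
Executing aaa from Q (initial set {v0}):
  after a @ step 1: {v1, v2}
  after a @ step 2: {v4}
  after a @ step 3: no successor for Q

trace-distinct — witness ⟨aaa⟩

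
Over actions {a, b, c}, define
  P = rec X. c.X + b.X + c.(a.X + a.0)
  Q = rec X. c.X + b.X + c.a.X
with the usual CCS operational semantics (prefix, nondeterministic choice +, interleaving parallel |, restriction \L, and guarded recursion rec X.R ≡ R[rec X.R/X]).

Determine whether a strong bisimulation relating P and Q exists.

Reachable graph of P (3 states):
  u0 = rec X. c.X + b.X + c.(a.X + a.0) has moves ··b··> u0, ··c··> u0, ··c··> u1
  u1 = a.(rec X. c.X + b.X + c.(a.X + a.0)) + a.0 has moves ··a··> u0, ··a··> u2
  u2 = 0 has moves ∅
Reachable graph of Q (2 states):
  v0 = rec X. c.X + b.X + c.a.X has moves ··b··> v0, ··c··> v0, ··c··> v1
  v1 = a.(rec X. c.X + b.X + c.a.X) has moves ··a··> v0
Partition-refinement fixed point:
  B0 = {u0}
  B1 = {u1}
  B2 = {u2}
  B3 = {v0}
  B4 = {v1}
u0 ∈ B0, v0 ∈ B3 → different blocks

NO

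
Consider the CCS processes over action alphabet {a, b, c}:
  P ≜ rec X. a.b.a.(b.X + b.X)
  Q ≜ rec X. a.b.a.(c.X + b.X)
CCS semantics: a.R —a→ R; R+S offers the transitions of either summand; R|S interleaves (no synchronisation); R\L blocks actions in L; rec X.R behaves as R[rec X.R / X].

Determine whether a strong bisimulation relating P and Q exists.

LTS(P): 4 reachable states
  p0 = rec X. a.b.a.(b.X + b.X) ⊢ —a→ p1
  p1 = b.a.(b.(rec X. a.b.a.(b.X + b.X)) + b.(rec X. a.b.a.(b.X + b.X))) ⊢ —b→ p2
  p2 = a.(b.(rec X. a.b.a.(b.X + b.X)) + b.(rec X. a.b.a.(b.X + b.X))) ⊢ —a→ p3
  p3 = b.(rec X. a.b.a.(b.X + b.X)) + b.(rec X. a.b.a.(b.X + b.X)) ⊢ —b→ p0
LTS(Q): 4 reachable states
  q0 = rec X. a.b.a.(c.X + b.X) ⊢ —a→ q1
  q1 = b.a.(c.(rec X. a.b.a.(c.X + b.X)) + b.(rec X. a.b.a.(c.X + b.X))) ⊢ —b→ q2
  q2 = a.(c.(rec X. a.b.a.(c.X + b.X)) + b.(rec X. a.b.a.(c.X + b.X))) ⊢ —a→ q3
  q3 = c.(rec X. a.b.a.(c.X + b.X)) + b.(rec X. a.b.a.(c.X + b.X)) ⊢ —b→ q0, —c→ q0
Partition-refinement fixed point:
  B0 = {p0, p2}
  B1 = {p1, p3}
  B2 = {q0}
  B3 = {q1}
  B4 = {q2}
  B5 = {q3}
p0 ∈ B0, q0 ∈ B2 → different blocks

NO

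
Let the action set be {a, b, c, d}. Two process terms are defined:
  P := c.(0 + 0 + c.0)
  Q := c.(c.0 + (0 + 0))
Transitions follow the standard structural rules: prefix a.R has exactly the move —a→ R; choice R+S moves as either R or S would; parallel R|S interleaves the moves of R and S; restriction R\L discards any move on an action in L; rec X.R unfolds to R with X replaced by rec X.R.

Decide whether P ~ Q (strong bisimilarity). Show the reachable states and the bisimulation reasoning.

Reachable graph of P (3 states):
  m0 = c.(0 + 0 + c.0) | ··c··> m1
  m1 = 0 + 0 + c.0 | ··c··> m2
  m2 = 0 | ∅
Reachable graph of Q (3 states):
  n0 = c.(c.0 + (0 + 0)) | ··c··> n1
  n1 = c.0 + (0 + 0) | ··c··> n2
  n2 = 0 | ∅
Bisimilarity quotient blocks:
  B0 = {m0, n0}
  B1 = {m1, n1}
  B2 = {m2, n2}
m0 ∈ B0, n0 ∈ B0 → same block

P ~ Q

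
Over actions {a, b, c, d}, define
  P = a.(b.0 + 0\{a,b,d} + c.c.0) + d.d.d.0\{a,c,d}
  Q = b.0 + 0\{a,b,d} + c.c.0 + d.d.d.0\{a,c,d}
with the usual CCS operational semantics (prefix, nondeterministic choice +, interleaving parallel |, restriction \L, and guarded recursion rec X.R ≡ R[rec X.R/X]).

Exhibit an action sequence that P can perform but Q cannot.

a

Reachable graph of P (7 states):
  p0 = a.(b.0 + 0\{a,b,d} + c.c.0) + d.d.d.0\{a,c,d} → -a-> p1, -d-> p2
  p1 = b.0 + 0\{a,b,d} + c.c.0 → -b-> p3, -c-> p4
  p2 = d.d.0\{a,c,d} → -d-> p5
  p3 = 0 → stopped
  p4 = c.0 → -c-> p3
  p5 = d.0\{a,c,d} → -d-> p6
  p6 = 0\{a,c,d} → stopped
Reachable graph of Q (6 states):
  q0 = b.0 + 0\{a,b,d} + c.c.0 + d.d.d.0\{a,c,d} → -b-> q1, -c-> q2, -d-> q3
  q1 = 0 → stopped
  q2 = c.0 → -c-> q1
  q3 = d.d.0\{a,c,d} → -d-> q4
  q4 = d.0\{a,c,d} → -d-> q5
  q5 = 0\{a,c,d} → stopped
Executing a from P (initial set {p0}):
  [1] a ⇒ {p1}
  ✓ P
Executing a from Q (initial set {q0}):
  [1] a ⇒ ∅ (Q stuck)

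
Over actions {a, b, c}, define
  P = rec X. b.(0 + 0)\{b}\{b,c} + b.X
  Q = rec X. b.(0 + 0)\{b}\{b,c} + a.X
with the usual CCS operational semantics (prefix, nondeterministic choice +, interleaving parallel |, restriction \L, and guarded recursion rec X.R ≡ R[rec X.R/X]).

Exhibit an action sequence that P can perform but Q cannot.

bb

LTS(P): 2 reachable states
  u0 = rec X. b.(0 + 0)\{b}\{b,c} + b.X → —b→ u0, —b→ u1
  u1 = (0 + 0)\{b}\{b,c} → (no moves)
LTS(Q): 2 reachable states
  v0 = rec X. b.(0 + 0)\{b}\{b,c} + a.X → —a→ v0, —b→ v1
  v1 = (0 + 0)\{b}\{b,c} → (no moves)
Executing bb from P (initial set {u0}):
  after b @ step 1: {u0, u1}
  after b @ step 2: {u0, u1}
  P completes σ.
Executing bb from Q (initial set {v0}):
  after b @ step 1: {v1}
  after b @ step 2: ∅ (Q stuck)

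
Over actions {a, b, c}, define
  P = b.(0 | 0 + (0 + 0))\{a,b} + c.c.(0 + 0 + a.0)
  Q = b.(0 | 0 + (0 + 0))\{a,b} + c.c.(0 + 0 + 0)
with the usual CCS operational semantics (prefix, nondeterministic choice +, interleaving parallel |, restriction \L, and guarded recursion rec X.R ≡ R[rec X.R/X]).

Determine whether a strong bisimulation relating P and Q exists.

P ≁ Q

LTS(P): 5 reachable states
  u0 = b.(0 | 0 + (0 + 0))\{a,b} + c.c.(0 + 0 + a.0) | ··b··> u1, ··c··> u2
  u1 = (0 | 0 + (0 + 0))\{a,b} | deadlocked
  u2 = c.(0 + 0 + a.0) | ··c··> u3
  u3 = 0 + 0 + a.0 | ··a··> u4
  u4 = 0 | deadlocked
LTS(Q): 4 reachable states
  v0 = b.(0 | 0 + (0 + 0))\{a,b} + c.c.(0 + 0 + 0) | ··b··> v1, ··c··> v2
  v1 = (0 | 0 + (0 + 0))\{a,b} | deadlocked
  v2 = c.(0 + 0 + 0) | ··c··> v3
  v3 = 0 + 0 + 0 | deadlocked
Bisimilarity quotient blocks:
  B0 = {u0}
  B1 = {u2}
  B2 = {u3}
  B3 = {u1, u4, v1, v3}
  B4 = {v0}
  B5 = {v2}
u0 ∈ B0, v0 ∈ B4 → different blocks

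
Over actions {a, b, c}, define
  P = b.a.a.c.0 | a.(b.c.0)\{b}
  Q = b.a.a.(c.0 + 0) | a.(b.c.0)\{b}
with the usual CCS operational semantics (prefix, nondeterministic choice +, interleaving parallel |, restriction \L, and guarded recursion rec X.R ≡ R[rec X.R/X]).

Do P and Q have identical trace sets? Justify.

trace-equivalent

Reachable graph of P (10 states):
  s0 = b.a.a.c.0 | a.(b.c.0)\{b} has moves =a=> s1, =b=> s2
  s1 = b.a.a.c.0 | (b.c.0)\{b} has moves =b=> s3
  s2 = a.a.c.0 | a.(b.c.0)\{b} has moves =a=> s3, =a=> s4
  s3 = a.a.c.0 | (b.c.0)\{b} has moves =a=> s5
  s4 = a.c.0 | a.(b.c.0)\{b} has moves =a=> s5, =a=> s6
  s5 = a.c.0 | (b.c.0)\{b} has moves =a=> s7
  s6 = c.0 | a.(b.c.0)\{b} has moves =a=> s7, =c=> s8
  s7 = c.0 | (b.c.0)\{b} has moves =c=> s9
  s8 = 0 | a.(b.c.0)\{b} has moves =a=> s9
  s9 = 0 | (b.c.0)\{b} has moves ∅
Reachable graph of Q (10 states):
  t0 = b.a.a.(c.0 + 0) | a.(b.c.0)\{b} has moves =a=> t1, =b=> t2
  t1 = b.a.a.(c.0 + 0) | (b.c.0)\{b} has moves =b=> t3
  t2 = a.a.(c.0 + 0) | a.(b.c.0)\{b} has moves =a=> t3, =a=> t4
  t3 = a.a.(c.0 + 0) | (b.c.0)\{b} has moves =a=> t5
  t4 = a.(c.0 + 0) | a.(b.c.0)\{b} has moves =a=> t5, =a=> t6
  t5 = a.(c.0 + 0) | (b.c.0)\{b} has moves =a=> t7
  t6 = (c.0 + 0) | a.(b.c.0)\{b} has moves =a=> t7, =c=> t8
  t7 = (c.0 + 0) | (b.c.0)\{b} has moves =c=> t9
  t8 = 0 | a.(b.c.0)\{b} has moves =a=> t9
  t9 = 0 | (b.c.0)\{b} has moves ∅
Bisimilarity quotient blocks:
  B0 = {s0, t0}
  B1 = {s2, t2}
  B2 = {s3, t3}
  B3 = {s5, t5}
  B4 = {s7, t7}
  B5 = {s9, t9}
  B6 = {s4, t4}
  B7 = {s6, t6}
  B8 = {s8, t8}
  B9 = {s1, t1}
s0 ∈ B0, t0 ∈ B0 → same block
Bisimilar ⇒ trace-equivalent.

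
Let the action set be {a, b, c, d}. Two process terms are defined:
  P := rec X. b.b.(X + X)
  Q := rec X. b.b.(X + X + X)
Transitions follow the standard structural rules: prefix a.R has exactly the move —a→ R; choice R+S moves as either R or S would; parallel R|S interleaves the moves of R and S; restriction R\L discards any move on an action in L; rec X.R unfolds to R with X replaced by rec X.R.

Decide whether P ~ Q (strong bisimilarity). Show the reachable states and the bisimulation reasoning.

P ~ Q

P's transition system — 3 states:
  s0 = rec X. b.b.(X + X) | ··b··> s1
  s1 = b.((rec X. b.b.(X + X)) + (rec X. b.b.(X + X))) | ··b··> s2
  s2 = (rec X. b.b.(X + X)) + (rec X. b.b.(X + X)) | ··b··> s1
Q's transition system — 3 states:
  t0 = rec X. b.b.(X + X + X) | ··b··> t1
  t1 = b.((rec X. b.b.(X + X + X)) + (rec X. b.b.(X + X + X)) + (rec X. b.b.(X + X + X))) | ··b··> t2
  t2 = (rec X. b.b.(X + X + X)) + (rec X. b.b.(X + X + X)) + (rec X. b.b.(X + X + X)) | ··b··> t1
Bisimilarity quotient blocks:
  B0 = {s0, s1, s2, t0, t1, t2}
s0 ∈ B0, t0 ∈ B0 → same block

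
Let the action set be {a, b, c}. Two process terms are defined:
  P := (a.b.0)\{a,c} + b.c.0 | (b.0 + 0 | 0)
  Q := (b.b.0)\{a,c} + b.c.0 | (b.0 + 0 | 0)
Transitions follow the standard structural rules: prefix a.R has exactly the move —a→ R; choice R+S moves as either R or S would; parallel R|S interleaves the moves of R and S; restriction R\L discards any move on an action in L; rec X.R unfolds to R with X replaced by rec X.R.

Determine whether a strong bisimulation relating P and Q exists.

P's transition system — 6 states:
  m0 = (a.b.0)\{a,c} + b.c.0 | (b.0 + 0 | 0) | —b→ m1, —b→ m2
  m1 = b.c.0 | 0 | —b→ m3
  m2 = c.0 | (b.0 + 0 | 0) | —b→ m3, —c→ m4
  m3 = c.0 | 0 | —c→ m5
  m4 = 0 | (b.0 + 0 | 0) | —b→ m5
  m5 = 0 | 0 | ∅
Q's transition system — 8 states:
  n0 = (b.b.0)\{a,c} + b.c.0 | (b.0 + 0 | 0) | —b→ n1, —b→ n2, —b→ n3
  n1 = (b.0)\{a,c} | —b→ n4
  n2 = b.c.0 | 0 | —b→ n5
  n3 = c.0 | (b.0 + 0 | 0) | —b→ n5, —c→ n6
  n4 = 0\{a,c} | ∅
  n5 = c.0 | 0 | —c→ n7
  n6 = 0 | (b.0 + 0 | 0) | —b→ n7
  n7 = 0 | 0 | ∅
Coarsest stable partition (strong bisimilarity classes):
  B0 = {m0}
  B1 = {m1, n2}
  B2 = {m3, n5}
  B3 = {m5, n4, n7}
  B4 = {m2, n3}
  B5 = {m4, n1, n6}
  B6 = {n0}
m0 ∈ B0, n0 ∈ B6 → different blocks

not bisimilar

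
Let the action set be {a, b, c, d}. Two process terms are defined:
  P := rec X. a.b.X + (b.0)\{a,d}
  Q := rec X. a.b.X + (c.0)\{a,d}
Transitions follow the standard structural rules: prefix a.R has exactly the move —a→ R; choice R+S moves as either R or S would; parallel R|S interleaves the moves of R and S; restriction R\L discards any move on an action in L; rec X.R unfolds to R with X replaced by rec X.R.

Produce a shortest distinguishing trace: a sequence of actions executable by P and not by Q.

b

P's transition system — 3 states:
  p0 = rec X. a.b.X + (b.0)\{a,d} :: =a=> p1, =b=> p2
  p1 = b.(rec X. a.b.X + (b.0)\{a,d}) :: =b=> p0
  p2 = 0\{a,d} :: ∅
Q's transition system — 3 states:
  q0 = rec X. a.b.X + (c.0)\{a,d} :: =a=> q1, =c=> q2
  q1 = b.(rec X. a.b.X + (c.0)\{a,d}) :: =b=> q0
  q2 = 0\{a,d} :: ∅
Executing b from P (initial set {p0}):
  step 1 (b): {p2}
  P completes σ.
Executing b from Q (initial set {q0}):
  step 1 (b): ∅  — Q cannot continue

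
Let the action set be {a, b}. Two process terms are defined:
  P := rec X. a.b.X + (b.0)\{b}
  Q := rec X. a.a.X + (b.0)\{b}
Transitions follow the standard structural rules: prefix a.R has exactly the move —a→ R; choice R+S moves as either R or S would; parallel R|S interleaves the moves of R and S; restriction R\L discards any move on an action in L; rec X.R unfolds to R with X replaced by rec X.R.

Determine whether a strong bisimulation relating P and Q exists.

P's transition system — 2 states:
  p0 = rec X. a.b.X + (b.0)\{b} | ··a··> p1
  p1 = b.(rec X. a.b.X + (b.0)\{b}) | ··b··> p0
Q's transition system — 2 states:
  q0 = rec X. a.a.X + (b.0)\{b} | ··a··> q1
  q1 = a.(rec X. a.a.X + (b.0)\{b}) | ··a··> q0
Coarsest stable partition (strong bisimilarity classes):
  B0 = {p0}
  B1 = {p1}
  B2 = {q0, q1}
p0 ∈ B0, q0 ∈ B2 → different blocks

P ≁ Q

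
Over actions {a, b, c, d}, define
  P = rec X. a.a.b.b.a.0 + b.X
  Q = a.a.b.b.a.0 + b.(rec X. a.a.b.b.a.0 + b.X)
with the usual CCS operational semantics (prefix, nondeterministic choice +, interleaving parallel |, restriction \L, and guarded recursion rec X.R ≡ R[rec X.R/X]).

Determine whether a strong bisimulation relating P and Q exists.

YES

LTS(P): 6 reachable states
  u0 = rec X. a.a.b.b.a.0 + b.X | -a-> u1, -b-> u0
  u1 = a.b.b.a.0 | -a-> u2
  u2 = b.b.a.0 | -b-> u3
  u3 = b.a.0 | -b-> u4
  u4 = a.0 | -a-> u5
  u5 = 0 | ·
LTS(Q): 7 reachable states
  v0 = a.a.b.b.a.0 + b.(rec X. a.a.b.b.a.0 + b.X) | -a-> v1, -b-> v2
  v1 = a.b.b.a.0 | -a-> v3
  v2 = rec X. a.a.b.b.a.0 + b.X | -a-> v1, -b-> v2
  v3 = b.b.a.0 | -b-> v4
  v4 = b.a.0 | -b-> v5
  v5 = a.0 | -a-> v6
  v6 = 0 | ·
Partition-refinement fixed point:
  B0 = {u0, v0, v2}
  B1 = {u1, v1}
  B2 = {u2, v3}
  B3 = {u3, v4}
  B4 = {u4, v5}
  B5 = {u5, v6}
u0 ∈ B0, v0 ∈ B0 → same block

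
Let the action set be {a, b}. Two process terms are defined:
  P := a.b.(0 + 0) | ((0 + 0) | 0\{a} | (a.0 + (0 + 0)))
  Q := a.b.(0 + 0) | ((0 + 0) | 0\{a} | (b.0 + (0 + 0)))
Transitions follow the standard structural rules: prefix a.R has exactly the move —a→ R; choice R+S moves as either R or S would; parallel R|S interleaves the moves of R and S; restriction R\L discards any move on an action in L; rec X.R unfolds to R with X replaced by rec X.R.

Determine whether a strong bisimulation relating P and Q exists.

P's transition system — 6 states:
  s0 = a.b.(0 + 0) | ((0 + 0) | 0\{a} | (a.0 + (0 + 0))) → -a-> s1, -a-> s2
  s1 = a.b.(0 + 0) | ((0 + 0) | 0\{a} | 0) → -a-> s3
  s2 = b.(0 + 0) | ((0 + 0) | 0\{a} | (a.0 + (0 + 0))) → -a-> s3, -b-> s4
  s3 = b.(0 + 0) | ((0 + 0) | 0\{a} | 0) → -b-> s5
  s4 = (0 + 0) | ((0 + 0) | 0\{a} | (a.0 + (0 + 0))) → -a-> s5
  s5 = (0 + 0) | ((0 + 0) | 0\{a} | 0) → deadlocked
Q's transition system — 6 states:
  t0 = a.b.(0 + 0) | ((0 + 0) | 0\{a} | (b.0 + (0 + 0))) → -a-> t1, -b-> t2
  t1 = b.(0 + 0) | ((0 + 0) | 0\{a} | (b.0 + (0 + 0))) → -b-> t3, -b-> t4
  t2 = a.b.(0 + 0) | ((0 + 0) | 0\{a} | 0) → -a-> t4
  t3 = (0 + 0) | ((0 + 0) | 0\{a} | (b.0 + (0 + 0))) → -b-> t5
  t4 = b.(0 + 0) | ((0 + 0) | 0\{a} | 0) → -b-> t5
  t5 = (0 + 0) | ((0 + 0) | 0\{a} | 0) → deadlocked
Bisimilarity quotient blocks:
  B0 = {s0}
  B1 = {s2}
  B2 = {s4}
  B3 = {s5, t5}
  B4 = {s3, t3, t4}
  B5 = {s1, t2}
  B6 = {t0}
  B7 = {t1}
s0 ∈ B0, t0 ∈ B6 → different blocks

not bisimilar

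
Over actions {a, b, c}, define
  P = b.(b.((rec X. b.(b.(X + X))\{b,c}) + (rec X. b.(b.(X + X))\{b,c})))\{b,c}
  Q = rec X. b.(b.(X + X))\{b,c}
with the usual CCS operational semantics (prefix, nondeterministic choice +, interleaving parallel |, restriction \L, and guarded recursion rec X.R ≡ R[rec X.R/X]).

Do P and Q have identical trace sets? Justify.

trace-equivalent

Reachable graph of P (2 states):
  s0 = b.(b.((rec X. b.(b.(X + X))\{b,c}) + (rec X. b.(b.(X + X))\{b,c})))\{b,c} | --b--▸ s1
  s1 = (b.((rec X. b.(b.(X + X))\{b,c}) + (rec X. b.(b.(X + X))\{b,c})))\{b,c} | ·
Reachable graph of Q (2 states):
  t0 = rec X. b.(b.(X + X))\{b,c} | --b--▸ t1
  t1 = (b.((rec X. b.(b.(X + X))\{b,c}) + (rec X. b.(b.(X + X))\{b,c})))\{b,c} | ·
Partition-refinement fixed point:
  B0 = {s0, t0}
  B1 = {s1, t1}
s0 ∈ B0, t0 ∈ B0 → same block
Bisimilar ⇒ trace-equivalent.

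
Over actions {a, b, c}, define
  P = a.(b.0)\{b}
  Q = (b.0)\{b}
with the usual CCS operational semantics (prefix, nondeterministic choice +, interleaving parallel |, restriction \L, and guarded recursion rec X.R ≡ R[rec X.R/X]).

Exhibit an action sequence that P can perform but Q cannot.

Reachable graph of P (2 states):
  s0 = a.(b.0)\{b} → ··a··> s1
  s1 = (b.0)\{b} → stopped
Reachable graph of Q (1 states):
  t0 = (b.0)\{b} → stopped
Executing a from P (initial set {s0}):
  step 1 (a): {s1}
  ✓ P
Executing a from Q (initial set {t0}):
  step 1 (a): ∅ (Q stuck)

a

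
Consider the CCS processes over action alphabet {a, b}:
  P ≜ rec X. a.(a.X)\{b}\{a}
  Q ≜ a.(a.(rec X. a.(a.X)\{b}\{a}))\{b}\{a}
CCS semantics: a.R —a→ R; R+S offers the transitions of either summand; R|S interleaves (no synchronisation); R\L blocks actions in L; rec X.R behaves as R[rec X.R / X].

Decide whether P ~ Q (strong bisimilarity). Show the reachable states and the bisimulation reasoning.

Reachable graph of P (2 states):
  s0 = rec X. a.(a.X)\{b}\{a} ⊢ —a→ s1
  s1 = (a.(rec X. a.(a.X)\{b}\{a}))\{b}\{a} ⊢ (no moves)
Reachable graph of Q (2 states):
  t0 = a.(a.(rec X. a.(a.X)\{b}\{a}))\{b}\{a} ⊢ —a→ t1
  t1 = (a.(rec X. a.(a.X)\{b}\{a}))\{b}\{a} ⊢ (no moves)
Bisimilarity quotient blocks:
  B0 = {s0, t0}
  B1 = {s1, t1}
s0 ∈ B0, t0 ∈ B0 → same block

YES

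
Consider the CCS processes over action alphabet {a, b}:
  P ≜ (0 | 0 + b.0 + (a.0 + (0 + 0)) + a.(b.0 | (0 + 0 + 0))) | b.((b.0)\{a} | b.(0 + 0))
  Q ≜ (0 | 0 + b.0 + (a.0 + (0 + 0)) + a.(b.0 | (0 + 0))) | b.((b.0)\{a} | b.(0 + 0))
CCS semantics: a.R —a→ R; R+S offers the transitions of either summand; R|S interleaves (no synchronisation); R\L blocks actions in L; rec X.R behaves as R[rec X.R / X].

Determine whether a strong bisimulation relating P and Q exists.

YES

LTS(P): 20 reachable states
  u0 = (0 | 0 + b.0 + (a.0 + (0 + 0)) + a.(b.0 | (0 + 0 + 0))) | b.((b.0)\{a} | b.(0 + 0)) | ··a··> u1, ··a··> u2, ··b··> u1, ··b··> u3
  u1 = 0 | b.((b.0)\{a} | b.(0 + 0)) | ··b··> u4
  u2 = b.0 | (0 + 0 + 0) | b.((b.0)\{a} | b.(0 + 0)) | ··b··> u5, ··b··> u6
  u3 = (0 | 0 + b.0 + (a.0 + (0 + 0)) + a.(b.0 | (0 + 0 + 0))) | ((b.0)\{a} | b.(0 + 0)) | ··a··> u4, ··a··> u6, ··b··> u4, ··b··> u7, ··b··> u8
  u4 = 0 | ((b.0)\{a} | b.(0 + 0)) | ··b··> u10, ··b··> u9
  u5 = 0 | (0 + 0 + 0) | b.((b.0)\{a} | b.(0 + 0)) | ··b··> u11
  u6 = b.0 | (0 + 0 + 0) | ((b.0)\{a} | b.(0 + 0)) | ··b··> u11, ··b··> u12, ··b··> u13
  u7 = (0 | 0 + b.0 + (a.0 + (0 + 0)) + a.(b.0 | (0 + 0 + 0))) | ((b.0)\{a} | (0 + 0)) | ··a··> u12, ··a··> u9, ··b··> u14, ··b··> u9
  u8 = (0 | 0 + b.0 + (a.0 + (0 + 0)) + a.(b.0 | (0 + 0 + 0))) | (0\{a} | b.(0 + 0)) | ··a··> u10, ··a··> u13, ··b··> u10, ··b··> u14
  u9 = 0 | ((b.0)\{a} | (0 + 0)) | ··b··> u15
  u10 = 0 | (0\{a} | b.(0 + 0)) | ··b··> u15
  u11 = 0 | (0 + 0 + 0) | ((b.0)\{a} | b.(0 + 0)) | ··b··> u16, ··b··> u17
  u12 = b.0 | (0 + 0 + 0) | ((b.0)\{a} | (0 + 0)) | ··b··> u16, ··b··> u18
  u13 = b.0 | (0 + 0 + 0) | (0\{a} | b.(0 + 0)) | ··b··> u17, ··b··> u18
  u14 = (0 | 0 + b.0 + (a.0 + (0 + 0)) + a.(b.0 | (0 + 0 + 0))) | (0\{a} | (0 + 0)) | ··a··> u15, ··a··> u18, ··b··> u15
  u15 = 0 | (0\{a} | (0 + 0)) | ∅
  u16 = 0 | (0 + 0 + 0) | ((b.0)\{a} | (0 + 0)) | ··b··> u19
  u17 = 0 | (0 + 0 + 0) | (0\{a} | b.(0 + 0)) | ··b··> u19
  u18 = b.0 | (0 + 0 + 0) | (0\{a} | (0 + 0)) | ··b··> u19
  u19 = 0 | (0 + 0 + 0) | (0\{a} | (0 + 0)) | ∅
LTS(Q): 20 reachable states
  v0 = (0 | 0 + b.0 + (a.0 + (0 + 0)) + a.(b.0 | (0 + 0))) | b.((b.0)\{a} | b.(0 + 0)) | ··a··> v1, ··a··> v2, ··b··> v1, ··b··> v3
  v1 = 0 | b.((b.0)\{a} | b.(0 + 0)) | ··b··> v4
  v2 = b.0 | (0 + 0) | b.((b.0)\{a} | b.(0 + 0)) | ··b··> v5, ··b··> v6
  v3 = (0 | 0 + b.0 + (a.0 + (0 + 0)) + a.(b.0 | (0 + 0))) | ((b.0)\{a} | b.(0 + 0)) | ··a··> v4, ··a··> v6, ··b··> v4, ··b··> v7, ··b··> v8
  v4 = 0 | ((b.0)\{a} | b.(0 + 0)) | ··b··> v10, ··b··> v9
  v5 = 0 | (0 + 0) | b.((b.0)\{a} | b.(0 + 0)) | ··b··> v11
  v6 = b.0 | (0 + 0) | ((b.0)\{a} | b.(0 + 0)) | ··b··> v11, ··b··> v12, ··b··> v13
  v7 = (0 | 0 + b.0 + (a.0 + (0 + 0)) + a.(b.0 | (0 + 0))) | ((b.0)\{a} | (0 + 0)) | ··a··> v12, ··a··> v9, ··b··> v14, ··b··> v9
  v8 = (0 | 0 + b.0 + (a.0 + (0 + 0)) + a.(b.0 | (0 + 0))) | (0\{a} | b.(0 + 0)) | ··a··> v10, ··a··> v13, ··b··> v10, ··b··> v14
  v9 = 0 | ((b.0)\{a} | (0 + 0)) | ··b··> v15
  v10 = 0 | (0\{a} | b.(0 + 0)) | ··b··> v15
  v11 = 0 | (0 + 0) | ((b.0)\{a} | b.(0 + 0)) | ··b··> v16, ··b··> v17
  v12 = b.0 | (0 + 0) | ((b.0)\{a} | (0 + 0)) | ··b··> v16, ··b··> v18
  v13 = b.0 | (0 + 0) | (0\{a} | b.(0 + 0)) | ··b··> v17, ··b··> v18
  v14 = (0 | 0 + b.0 + (a.0 + (0 + 0)) + a.(b.0 | (0 + 0))) | (0\{a} | (0 + 0)) | ··a··> v15, ··a··> v18, ··b··> v15
  v15 = 0 | (0\{a} | (0 + 0)) | ∅
  v16 = 0 | (0 + 0) | ((b.0)\{a} | (0 + 0)) | ··b··> v19
  v17 = 0 | (0 + 0) | (0\{a} | b.(0 + 0)) | ··b··> v19
  v18 = b.0 | (0 + 0) | (0\{a} | (0 + 0)) | ··b··> v19
  v19 = 0 | (0 + 0) | (0\{a} | (0 + 0)) | ∅
Partition-refinement fixed point:
  B0 = {u0, v0}
  B1 = {u1, u5, u6, v1, v5, v6}
  B2 = {u11, u12, u13, u4, v11, v12, v13, v4}
  B3 = {u10, u16, u17, u18, u9, v10, v16, v17, v18, v9}
  B4 = {u15, u19, v15, v19}
  B5 = {u2, v2}
  B6 = {u3, v3}
  B7 = {u7, u8, v7, v8}
  B8 = {u14, v14}
u0 ∈ B0, v0 ∈ B0 → same block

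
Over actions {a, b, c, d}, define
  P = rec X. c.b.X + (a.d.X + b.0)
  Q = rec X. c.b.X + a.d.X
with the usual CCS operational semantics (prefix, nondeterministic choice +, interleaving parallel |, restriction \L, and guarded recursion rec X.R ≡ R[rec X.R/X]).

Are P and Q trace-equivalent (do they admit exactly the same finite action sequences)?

LTS(P): 4 reachable states
  u0 = rec X. c.b.X + (a.d.X + b.0) has moves —a→ u1, —b→ u2, —c→ u3
  u1 = d.(rec X. c.b.X + (a.d.X + b.0)) has moves —d→ u0
  u2 = 0 has moves ∅
  u3 = b.(rec X. c.b.X + (a.d.X + b.0)) has moves —b→ u0
LTS(Q): 3 reachable states
  v0 = rec X. c.b.X + a.d.X has moves —a→ v1, —c→ v2
  v1 = d.(rec X. c.b.X + a.d.X) has moves —d→ v0
  v2 = b.(rec X. c.b.X + a.d.X) has moves —b→ v0
Executing b from P (initial set {u0}):
  step 1 (b): {u2}
  — P admits the full trace.
Executing b from Q (initial set {v0}):
  step 1 (b): ∅  — Q cannot continue

trace-distinct — witness ⟨b⟩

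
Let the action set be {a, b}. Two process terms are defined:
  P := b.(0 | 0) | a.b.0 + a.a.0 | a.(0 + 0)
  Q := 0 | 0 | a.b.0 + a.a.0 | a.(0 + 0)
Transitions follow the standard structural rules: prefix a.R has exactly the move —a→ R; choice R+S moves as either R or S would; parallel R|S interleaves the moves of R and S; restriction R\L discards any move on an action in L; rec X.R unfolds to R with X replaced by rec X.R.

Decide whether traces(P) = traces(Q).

traces(P) ≠ traces(Q) — witness ⟨b⟩

P's transition system — 11 states:
  u0 = b.(0 | 0) | a.b.0 + a.a.0 | a.(0 + 0) → ··a··> u1, ··a··> u2, ··a··> u3, ··b··> u4
  u1 = a.0 | a.(0 + 0) → ··a··> u5, ··a··> u6
  u2 = a.a.0 | (0 + 0) → ··a··> u6
  u3 = b.(0 | 0) | b.0 → ··b··> u7, ··b··> u8
  u4 = 0 | 0 | a.b.0 → ··a··> u7
  u5 = 0 | a.(0 + 0) → ··a··> u9
  u6 = a.0 | (0 + 0) → ··a··> u9
  u7 = 0 | 0 | b.0 → ··b··> u10
  u8 = b.(0 | 0) | 0 → ··b··> u10
  u9 = 0 | (0 + 0) → (no moves)
  u10 = 0 | 0 | 0 → (no moves)
Q's transition system — 8 states:
  v0 = 0 | 0 | a.b.0 + a.a.0 | a.(0 + 0) → ··a··> v1, ··a··> v2, ··a··> v3
  v1 = 0 | 0 | b.0 → ··b··> v4
  v2 = a.0 | a.(0 + 0) → ··a··> v5, ··a··> v6
  v3 = a.a.0 | (0 + 0) → ··a··> v6
  v4 = 0 | 0 | 0 → (no moves)
  v5 = 0 | a.(0 + 0) → ··a··> v7
  v6 = a.0 | (0 + 0) → ··a··> v7
  v7 = 0 | (0 + 0) → (no moves)
Trace ⟨b⟩ through P, begin at {u0}:
  step 1 (b): {u4}
  ✓ P
Trace ⟨b⟩ through Q, begin at {v0}:
  step 1 (b): ∅  — Q cannot continue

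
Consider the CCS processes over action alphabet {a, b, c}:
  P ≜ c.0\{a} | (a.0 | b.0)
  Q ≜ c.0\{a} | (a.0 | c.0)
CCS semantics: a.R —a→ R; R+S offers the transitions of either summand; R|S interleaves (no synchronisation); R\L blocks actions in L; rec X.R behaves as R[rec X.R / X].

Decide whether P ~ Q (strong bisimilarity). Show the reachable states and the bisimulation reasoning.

P's transition system — 8 states:
  m0 = c.0\{a} | (a.0 | b.0) ⊢ ··a··> m1, ··b··> m2, ··c··> m3
  m1 = c.0\{a} | (0 | b.0) ⊢ ··b··> m4, ··c··> m5
  m2 = c.0\{a} | (a.0 | 0) ⊢ ··a··> m4, ··c··> m6
  m3 = 0\{a} | (a.0 | b.0) ⊢ ··a··> m5, ··b··> m6
  m4 = c.0\{a} | (0 | 0) ⊢ ··c··> m7
  m5 = 0\{a} | (0 | b.0) ⊢ ··b··> m7
  m6 = 0\{a} | (a.0 | 0) ⊢ ··a··> m7
  m7 = 0\{a} | (0 | 0) ⊢ stopped
Q's transition system — 8 states:
  n0 = c.0\{a} | (a.0 | c.0) ⊢ ··a··> n1, ··c··> n2, ··c··> n3
  n1 = c.0\{a} | (0 | c.0) ⊢ ··c··> n4, ··c··> n5
  n2 = 0\{a} | (a.0 | c.0) ⊢ ··a··> n4, ··c··> n6
  n3 = c.0\{a} | (a.0 | 0) ⊢ ··a··> n5, ··c··> n6
  n4 = 0\{a} | (0 | c.0) ⊢ ··c··> n7
  n5 = c.0\{a} | (0 | 0) ⊢ ··c··> n7
  n6 = 0\{a} | (a.0 | 0) ⊢ ··a··> n7
  n7 = 0\{a} | (0 | 0) ⊢ stopped
Partition-refinement fixed point:
  B0 = {m0}
  B1 = {m2, n2, n3}
  B2 = {m4, n4, n5}
  B3 = {m7, n7}
  B4 = {m6, n6}
  B5 = {m1}
  B6 = {m5}
  B7 = {m3}
  B8 = {n0}
  B9 = {n1}
m0 ∈ B0, n0 ∈ B8 → different blocks

P ≁ Q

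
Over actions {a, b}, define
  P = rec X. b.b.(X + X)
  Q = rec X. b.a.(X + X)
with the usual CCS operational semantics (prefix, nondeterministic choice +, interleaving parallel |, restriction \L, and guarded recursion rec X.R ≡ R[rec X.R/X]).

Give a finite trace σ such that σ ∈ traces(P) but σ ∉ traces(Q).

Reachable graph of P (3 states):
  s0 = rec X. b.b.(X + X) has moves -b-> s1
  s1 = b.((rec X. b.b.(X + X)) + (rec X. b.b.(X + X))) has moves -b-> s2
  s2 = (rec X. b.b.(X + X)) + (rec X. b.b.(X + X)) has moves -b-> s1
Reachable graph of Q (3 states):
  t0 = rec X. b.a.(X + X) has moves -b-> t1
  t1 = a.((rec X. b.a.(X + X)) + (rec X. b.a.(X + X))) has moves -a-> t2
  t2 = (rec X. b.a.(X + X)) + (rec X. b.a.(X + X)) has moves -b-> t1
Trace ⟨bb⟩ through P, begin at {s0}:
  [1] b ⇒ {s1}
  [2] b ⇒ {s2}
  ✓ P
Trace ⟨bb⟩ through Q, begin at {t0}:
  [1] b ⇒ {t1}
  [2] b ⇒ ∅  — Q cannot continue

bb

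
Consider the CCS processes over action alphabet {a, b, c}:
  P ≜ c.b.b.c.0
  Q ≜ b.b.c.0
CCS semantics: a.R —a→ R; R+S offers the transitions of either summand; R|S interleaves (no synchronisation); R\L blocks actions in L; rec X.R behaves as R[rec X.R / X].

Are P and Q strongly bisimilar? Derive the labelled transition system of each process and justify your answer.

P ≁ Q

LTS(P): 5 reachable states
  u0 = c.b.b.c.0 | -c-> u1
  u1 = b.b.c.0 | -b-> u2
  u2 = b.c.0 | -b-> u3
  u3 = c.0 | -c-> u4
  u4 = 0 | ∅
LTS(Q): 4 reachable states
  v0 = b.b.c.0 | -b-> v1
  v1 = b.c.0 | -b-> v2
  v2 = c.0 | -c-> v3
  v3 = 0 | ∅
Bisimilarity quotient blocks:
  B0 = {u0}
  B1 = {u1, v0}
  B2 = {u2, v1}
  B3 = {u3, v2}
  B4 = {u4, v3}
u0 ∈ B0, v0 ∈ B1 → different blocks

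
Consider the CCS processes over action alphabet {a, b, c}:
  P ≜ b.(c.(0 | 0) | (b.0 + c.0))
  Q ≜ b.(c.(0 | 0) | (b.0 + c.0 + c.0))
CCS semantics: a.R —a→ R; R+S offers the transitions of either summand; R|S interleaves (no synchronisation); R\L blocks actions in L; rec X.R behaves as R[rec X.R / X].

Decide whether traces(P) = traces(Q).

YES

P's transition system — 5 states:
  u0 = b.(c.(0 | 0) | (b.0 + c.0)) has moves --b--▸ u1
  u1 = c.(0 | 0) | (b.0 + c.0) has moves --b--▸ u2, --c--▸ u2, --c--▸ u3
  u2 = c.(0 | 0) | 0 has moves --c--▸ u4
  u3 = 0 | 0 | (b.0 + c.0) has moves --b--▸ u4, --c--▸ u4
  u4 = 0 | 0 | 0 has moves (no moves)
Q's transition system — 5 states:
  v0 = b.(c.(0 | 0) | (b.0 + c.0 + c.0)) has moves --b--▸ v1
  v1 = c.(0 | 0) | (b.0 + c.0 + c.0) has moves --b--▸ v2, --c--▸ v2, --c--▸ v3
  v2 = c.(0 | 0) | 0 has moves --c--▸ v4
  v3 = 0 | 0 | (b.0 + c.0 + c.0) has moves --b--▸ v4, --c--▸ v4
  v4 = 0 | 0 | 0 has moves (no moves)
Coarsest stable partition (strong bisimilarity classes):
  B0 = {u0, v0}
  B1 = {u1, v1}
  B2 = {u2, v2}
  B3 = {u4, v4}
  B4 = {u3, v3}
u0 ∈ B0, v0 ∈ B0 → same block
Bisimilar ⇒ trace-equivalent.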